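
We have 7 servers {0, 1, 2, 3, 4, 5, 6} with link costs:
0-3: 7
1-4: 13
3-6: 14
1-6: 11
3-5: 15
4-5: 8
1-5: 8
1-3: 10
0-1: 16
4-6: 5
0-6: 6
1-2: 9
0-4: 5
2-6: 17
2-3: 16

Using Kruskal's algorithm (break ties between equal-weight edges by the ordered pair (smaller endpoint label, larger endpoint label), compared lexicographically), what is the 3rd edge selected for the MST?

0-3

Kruskal: consider edges lightest-first.
0-4 (5): add. Components now {0,4} {1} {2} {3} {5} {6}
4-6 (5): add. Components now {0,4,6} {1} {2} {3} {5}
0-6 (6): skip — 0 and 6 already connected.
0-3 (7): add. Components now {0,3,4,6} {1} {2} {5}
1-5 (8): add. Components now {0,3,4,6} {1,5} {2}
4-5 (8): add. Components now {0,1,3,4,5,6} {2}
1-2 (9): add. Components now {0,1,2,3,4,5,6}
The 3rd edge added is 0-3.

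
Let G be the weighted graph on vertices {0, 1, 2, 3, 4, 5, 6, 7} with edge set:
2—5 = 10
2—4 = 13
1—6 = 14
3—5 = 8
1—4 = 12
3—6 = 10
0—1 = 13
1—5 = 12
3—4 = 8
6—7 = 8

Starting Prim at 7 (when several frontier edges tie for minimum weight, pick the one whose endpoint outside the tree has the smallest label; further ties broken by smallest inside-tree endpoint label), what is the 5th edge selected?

Prim, starting at 7.
Step 1: cheapest edge leaving the tree is 6—7 (8); add 6.
Step 2: cheapest edge leaving the tree is 3—6 (10); add 3.
Step 3: cheapest edge leaving the tree is 3—4 (8); add 4.
Step 4: cheapest edge leaving the tree is 3—5 (8); add 5.
Step 5: cheapest edge leaving the tree is 2—5 (10); add 2.
Step 6: cheapest edge leaving the tree is 1—4 (12); add 1.
Step 7: cheapest edge leaving the tree is 0—1 (13); add 0.
The 5th edge added is 2—5.

2-5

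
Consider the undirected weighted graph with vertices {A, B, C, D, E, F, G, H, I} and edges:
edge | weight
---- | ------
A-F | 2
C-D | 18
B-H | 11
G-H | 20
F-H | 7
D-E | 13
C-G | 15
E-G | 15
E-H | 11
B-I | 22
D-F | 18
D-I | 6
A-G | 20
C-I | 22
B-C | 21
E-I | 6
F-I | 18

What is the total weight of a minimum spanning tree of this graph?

73

Grow the tree from C using Prim:
Step 1: cheapest edge leaving the tree is C-G (15); add G.
Step 2: cheapest edge leaving the tree is E-G (15); add E.
Step 3: cheapest edge leaving the tree is E-I (6); add I.
Step 4: cheapest edge leaving the tree is D-I (6); add D.
Step 5: cheapest edge leaving the tree is E-H (11); add H.
Step 6: cheapest edge leaving the tree is F-H (7); add F.
Step 7: cheapest edge leaving the tree is A-F (2); add A.
Step 8: cheapest edge leaving the tree is B-H (11); add B.
MST edges: C-G, E-G, E-I, D-I, E-H, F-H, A-F, B-H; total weight 15+15+6+6+11+7+2+11 = 73.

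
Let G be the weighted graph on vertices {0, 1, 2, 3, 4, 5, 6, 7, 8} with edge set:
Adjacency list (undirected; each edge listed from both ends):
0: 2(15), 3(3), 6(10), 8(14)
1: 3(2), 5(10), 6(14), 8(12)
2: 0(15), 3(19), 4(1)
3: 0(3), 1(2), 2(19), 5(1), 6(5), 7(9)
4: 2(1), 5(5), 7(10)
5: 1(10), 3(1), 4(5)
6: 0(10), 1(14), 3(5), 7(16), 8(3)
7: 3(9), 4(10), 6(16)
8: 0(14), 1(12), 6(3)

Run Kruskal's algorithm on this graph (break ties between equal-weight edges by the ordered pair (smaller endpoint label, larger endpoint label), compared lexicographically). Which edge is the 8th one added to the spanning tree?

Kruskal: consider edges lightest-first.
2 4 (1): add — endpoints in different components.
3 5 (1): add — endpoints in different components.
1 3 (2): add — endpoints in different components.
0 3 (3): add — endpoints in different components.
6 8 (3): add — endpoints in different components.
3 6 (5): add — endpoints in different components.
4 5 (5): add — endpoints in different components.
3 7 (9): add — endpoints in different components.
The 8th edge added is 3 7.

3-7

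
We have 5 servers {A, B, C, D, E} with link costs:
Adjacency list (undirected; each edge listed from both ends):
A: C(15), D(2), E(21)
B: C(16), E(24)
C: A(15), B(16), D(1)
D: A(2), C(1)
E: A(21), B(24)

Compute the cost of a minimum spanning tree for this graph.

Grow the tree from C using Prim:
Step 1: cheapest edge leaving the tree is C—D (1); add D.
Step 2: cheapest edge leaving the tree is A—D (2); add A.
Step 3: cheapest edge leaving the tree is B—C (16); add B.
Step 4: cheapest edge leaving the tree is A—E (21); add E.
MST edges: C—D, A—D, B—C, A—E; total weight 1+2+16+21 = 40.

40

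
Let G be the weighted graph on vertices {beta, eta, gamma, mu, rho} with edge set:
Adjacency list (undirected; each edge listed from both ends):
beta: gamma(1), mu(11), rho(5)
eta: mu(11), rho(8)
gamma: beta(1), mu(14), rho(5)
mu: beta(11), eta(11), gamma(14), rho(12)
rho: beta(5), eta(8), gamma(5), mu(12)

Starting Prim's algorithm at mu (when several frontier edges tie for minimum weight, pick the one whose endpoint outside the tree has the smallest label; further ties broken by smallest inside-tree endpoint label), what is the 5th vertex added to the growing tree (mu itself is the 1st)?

Prim's algorithm from mu:
Step 1: frontier [beta—mu 11, eta—mu 11, mu—rho 12, gamma—mu 14] → take beta—mu (11); add beta.
Step 2: frontier [beta—gamma 1, beta—rho 5, eta—mu 11, mu—rho 12, gamma—mu 14] → take beta—gamma (1); add gamma.
Step 3: frontier [beta—rho 5, gamma—rho 5, eta—mu 11, mu—rho 12] → take beta—rho (5); add rho.
Step 4: frontier [eta—mu 11, eta—rho 8] → take eta—rho (8); add eta.
Vertex order: mu, beta, gamma, rho, eta. The 5th vertex is eta.

eta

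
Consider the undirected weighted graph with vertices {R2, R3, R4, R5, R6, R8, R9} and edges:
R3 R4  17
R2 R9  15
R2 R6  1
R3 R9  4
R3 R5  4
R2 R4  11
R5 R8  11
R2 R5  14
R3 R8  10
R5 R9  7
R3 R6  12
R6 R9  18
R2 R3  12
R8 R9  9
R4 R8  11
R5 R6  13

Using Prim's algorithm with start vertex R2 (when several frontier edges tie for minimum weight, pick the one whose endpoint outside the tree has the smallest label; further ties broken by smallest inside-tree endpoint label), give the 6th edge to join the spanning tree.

R3-R5

Prim, starting at R2.
Step 1: cheapest edge leaving the tree is R2 R6 (1); add R6.
Step 2: cheapest edge leaving the tree is R2 R4 (11); add R4.
Step 3: cheapest edge leaving the tree is R4 R8 (11); add R8.
Step 4: cheapest edge leaving the tree is R8 R9 (9); add R9.
Step 5: cheapest edge leaving the tree is R3 R9 (4); add R3.
Step 6: cheapest edge leaving the tree is R3 R5 (4); add R5.
The 6th edge added is R3 R5.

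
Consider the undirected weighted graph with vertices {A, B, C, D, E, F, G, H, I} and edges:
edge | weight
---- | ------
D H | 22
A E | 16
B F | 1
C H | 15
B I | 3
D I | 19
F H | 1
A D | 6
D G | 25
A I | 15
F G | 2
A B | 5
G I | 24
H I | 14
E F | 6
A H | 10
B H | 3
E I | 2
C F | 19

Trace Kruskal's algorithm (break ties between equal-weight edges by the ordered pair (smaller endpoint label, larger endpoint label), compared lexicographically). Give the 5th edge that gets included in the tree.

B-I

Kruskal's algorithm — process edges by increasing weight (ties by edge label):
B F (1): add — endpoints in different components.
F H (1): add — endpoints in different components.
E I (2): add — endpoints in different components.
F G (2): add — endpoints in different components.
B H (3): skip — B and H already connected.
B I (3): add — endpoints in different components.
A B (5): add — endpoints in different components.
A D (6): add — endpoints in different components.
E F (6): skip — E and F already connected.
A H (10): skip — A and H already connected.
H I (14): skip — H and I already connected.
A I (15): skip — A and I already connected.
C H (15): add — endpoints in different components.
The 5th edge added is B I.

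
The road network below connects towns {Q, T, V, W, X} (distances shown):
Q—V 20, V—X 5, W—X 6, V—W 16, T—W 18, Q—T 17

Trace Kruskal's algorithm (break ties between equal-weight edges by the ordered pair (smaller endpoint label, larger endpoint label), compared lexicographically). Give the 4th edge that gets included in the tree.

T-W

Kruskal's algorithm — process edges by increasing weight (ties by edge label):
V—X (5): add — endpoints in different components.
W—X (6): add — endpoints in different components.
V—W (16): skip — W and V already connected.
Q—T (17): add — endpoints in different components.
T—W (18): add — endpoints in different components.
The 4th edge added is T—W.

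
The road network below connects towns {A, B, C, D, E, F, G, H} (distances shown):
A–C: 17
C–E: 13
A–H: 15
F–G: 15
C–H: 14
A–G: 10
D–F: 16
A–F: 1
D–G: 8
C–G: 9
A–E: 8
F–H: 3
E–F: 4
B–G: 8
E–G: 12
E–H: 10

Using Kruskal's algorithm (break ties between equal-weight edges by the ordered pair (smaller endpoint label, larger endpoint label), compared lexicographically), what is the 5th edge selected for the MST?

D-G

Kruskal: consider edges lightest-first.
A–F (1): add — endpoints in different components.
F–H (3): add — endpoints in different components.
E–F (4): add — endpoints in different components.
A–E (8): skip — A and E already connected.
B–G (8): add — endpoints in different components.
D–G (8): add — endpoints in different components.
C–G (9): add — endpoints in different components.
A–G (10): add — endpoints in different components.
The 5th edge added is D–G.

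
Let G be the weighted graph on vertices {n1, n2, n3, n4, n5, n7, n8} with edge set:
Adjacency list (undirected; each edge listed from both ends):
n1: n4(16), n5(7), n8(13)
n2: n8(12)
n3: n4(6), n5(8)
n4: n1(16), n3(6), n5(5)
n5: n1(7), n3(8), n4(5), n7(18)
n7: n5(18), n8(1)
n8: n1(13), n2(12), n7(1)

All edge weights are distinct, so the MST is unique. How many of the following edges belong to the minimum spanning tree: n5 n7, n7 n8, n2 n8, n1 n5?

3

Sort edges by weight, then run Kruskal:
n7 n8 (1): add. Components now {n4} {n7,n8} {n2} {n1} {n3} {n5}
n4 n5 (5): add. Components now {n4,n5} {n7,n8} {n2} {n1} {n3}
n3 n4 (6): add. Components now {n3,n4,n5} {n7,n8} {n2} {n1}
n1 n5 (7): add. Components now {n1,n3,n4,n5} {n7,n8} {n2}
n3 n5 (8): skip — n3 and n5 already connected.
n2 n8 (12): add. Components now {n1,n3,n4,n5} {n2,n7,n8}
n1 n8 (13): add. Components now {n1,n2,n3,n4,n5,n7,n8}
MST edge set: {n7 n8, n4 n5, n3 n4, n1 n5, n2 n8, n1 n8}.
Of the listed edges, {n7 n8, n2 n8, n1 n5} are in the MST → 3.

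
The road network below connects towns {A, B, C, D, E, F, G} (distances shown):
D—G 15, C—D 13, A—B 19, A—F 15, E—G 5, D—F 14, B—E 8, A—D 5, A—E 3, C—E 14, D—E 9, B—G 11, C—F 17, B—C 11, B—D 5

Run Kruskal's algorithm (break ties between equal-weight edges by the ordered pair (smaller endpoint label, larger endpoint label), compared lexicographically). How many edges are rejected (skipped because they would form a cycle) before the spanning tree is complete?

5

Kruskal's algorithm — process edges by increasing weight (ties by edge label):
A—E (3): add — endpoints in different components.
A—D (5): add — endpoints in different components.
B—D (5): add — endpoints in different components.
E—G (5): add — endpoints in different components.
B—E (8): skip — B and E already connected.
D—E (9): skip — D and E already connected.
B—C (11): add — endpoints in different components.
B—G (11): skip — B and G already connected.
C—D (13): skip — C and D already connected.
C—E (14): skip — C and E already connected.
D—F (14): add — endpoints in different components.
Edges rejected before the tree was complete: 5.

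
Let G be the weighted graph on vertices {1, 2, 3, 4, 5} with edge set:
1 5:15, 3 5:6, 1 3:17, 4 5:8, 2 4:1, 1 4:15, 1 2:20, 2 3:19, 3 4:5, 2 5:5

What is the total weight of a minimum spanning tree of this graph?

26

Prim, starting at 2.
Step 1: frontier [2 4 1, 2 5 5, 2 3 19, 1 2 20] → take 2 4 (1); add 4.
Step 2: frontier [2 5 5, 2 3 19, 1 2 20, 3 4 5, 4 5 8, 1 4 15] → take 3 4 (5); add 3.
Step 3: frontier [2 5 5, 1 2 20, 3 5 6, 1 3 17, 4 5 8, 1 4 15] → take 2 5 (5); add 5.
Step 4: frontier [1 2 20, 1 3 17, 1 4 15, 1 5 15] → take 1 4 (15); add 1.
MST edges: 2 4, 3 4, 2 5, 1 4; total weight 1+5+5+15 = 26.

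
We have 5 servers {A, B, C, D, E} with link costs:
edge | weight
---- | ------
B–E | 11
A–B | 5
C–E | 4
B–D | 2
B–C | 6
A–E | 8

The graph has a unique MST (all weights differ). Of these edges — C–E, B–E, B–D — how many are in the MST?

2

Kruskal's algorithm — process edges by increasing weight (ties by edge label):
B–D (2): add — endpoints in different components.
C–E (4): add — endpoints in different components.
A–B (5): add — endpoints in different components.
B–C (6): add — endpoints in different components.
MST edge set: {B–D, C–E, A–B, B–C}.
Of the listed edges, {C–E, B–D} are in the MST → 2.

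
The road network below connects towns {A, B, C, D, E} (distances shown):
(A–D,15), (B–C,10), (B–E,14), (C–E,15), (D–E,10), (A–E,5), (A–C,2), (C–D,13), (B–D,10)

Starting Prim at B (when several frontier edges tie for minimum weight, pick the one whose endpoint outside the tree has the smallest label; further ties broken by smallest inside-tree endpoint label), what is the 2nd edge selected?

Prim's algorithm from B:
Step 1: frontier [B–C 10, B–D 10, B–E 14] → take B–C (10); add C.
Step 2: frontier [B–D 10, B–E 14, A–C 2, C–D 13, C–E 15] → take A–C (2); add A.
Step 3: frontier [A–E 5, A–D 15, B–D 10, B–E 14, C–D 13, C–E 15] → take A–E (5); add E.
Step 4: frontier [A–D 15, B–D 10, C–D 13, D–E 10] → take B–D (10); add D.
The 2nd edge added is A–C.

A-C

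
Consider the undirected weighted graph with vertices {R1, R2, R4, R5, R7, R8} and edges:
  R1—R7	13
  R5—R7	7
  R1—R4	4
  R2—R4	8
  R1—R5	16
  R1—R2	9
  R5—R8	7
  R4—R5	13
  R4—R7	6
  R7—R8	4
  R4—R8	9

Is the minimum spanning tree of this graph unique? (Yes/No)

Kruskal: consider edges lightest-first.
R1—R4 (4): add. Components now {R5} {R1,R4} {R2} {R8} {R7}
R7—R8 (4): add. Components now {R5} {R1,R4} {R2} {R7,R8}
R4—R7 (6): add. Components now {R5} {R1,R4,R7,R8} {R2}
R5—R7 (7): add. Components now {R1,R4,R5,R7,R8} {R2}
R5—R8 (7): skip — R5 and R8 already connected.
R2—R4 (8): add. Components now {R1,R2,R4,R5,R7,R8}
Non-tree edge R5—R8 has weight 7, equal to the heaviest edge on its tree cycle — swapping gives another MST of the same weight. Not unique.

No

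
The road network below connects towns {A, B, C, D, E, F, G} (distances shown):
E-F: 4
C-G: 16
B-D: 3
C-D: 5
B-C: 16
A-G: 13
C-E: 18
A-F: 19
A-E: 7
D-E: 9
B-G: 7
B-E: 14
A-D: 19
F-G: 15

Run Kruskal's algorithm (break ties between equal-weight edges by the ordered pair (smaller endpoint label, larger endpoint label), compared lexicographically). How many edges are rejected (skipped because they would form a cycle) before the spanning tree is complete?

0

Sort edges by weight, then run Kruskal:
B-D (3): add. Components now {A} {B,D} {C} {E} {F} {G}
E-F (4): add. Components now {A} {B,D} {C} {E,F} {G}
C-D (5): add. Components now {A} {B,C,D} {E,F} {G}
A-E (7): add. Components now {A,E,F} {B,C,D} {G}
B-G (7): add. Components now {A,E,F} {B,C,D,G}
D-E (9): add. Components now {A,B,C,D,E,F,G}
Edges rejected before the tree was complete: 0.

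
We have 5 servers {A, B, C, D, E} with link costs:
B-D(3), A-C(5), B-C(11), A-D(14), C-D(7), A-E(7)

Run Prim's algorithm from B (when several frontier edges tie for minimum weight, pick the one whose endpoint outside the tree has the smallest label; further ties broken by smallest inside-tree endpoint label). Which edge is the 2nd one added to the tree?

Prim's algorithm from B:
Step 1: cheapest edge leaving the tree is B-D (3); add D.
Step 2: cheapest edge leaving the tree is C-D (7); add C.
Step 3: cheapest edge leaving the tree is A-C (5); add A.
Step 4: cheapest edge leaving the tree is A-E (7); add E.
The 2nd edge added is C-D.

C-D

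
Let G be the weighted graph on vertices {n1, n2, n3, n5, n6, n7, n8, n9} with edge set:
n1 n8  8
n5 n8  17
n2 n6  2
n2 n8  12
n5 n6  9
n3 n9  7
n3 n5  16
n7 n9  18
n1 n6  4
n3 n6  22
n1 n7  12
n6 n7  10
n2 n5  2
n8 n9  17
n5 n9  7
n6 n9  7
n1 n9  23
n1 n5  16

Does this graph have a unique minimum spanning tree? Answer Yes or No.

No

Sort edges by weight, then run Kruskal:
n2 n5 (2): add — endpoints in different components.
n2 n6 (2): add — endpoints in different components.
n1 n6 (4): add — endpoints in different components.
n3 n9 (7): add — endpoints in different components.
n5 n9 (7): add — endpoints in different components.
n6 n9 (7): skip — n6 and n9 already connected.
n1 n8 (8): add — endpoints in different components.
n5 n6 (9): skip — n6 and n5 already connected.
n6 n7 (10): add — endpoints in different components.
Non-tree edge n6 n9 has weight 7, equal to the heaviest edge on its tree cycle — swapping gives another MST of the same weight. Not unique.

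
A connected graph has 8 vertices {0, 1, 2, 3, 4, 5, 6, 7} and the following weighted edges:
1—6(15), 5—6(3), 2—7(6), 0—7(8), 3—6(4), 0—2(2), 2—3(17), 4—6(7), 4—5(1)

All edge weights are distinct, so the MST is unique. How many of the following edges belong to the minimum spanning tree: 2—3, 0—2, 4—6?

Sort edges by weight, then run Kruskal:
4—5 (1): add — endpoints in different components.
0—2 (2): add — endpoints in different components.
5—6 (3): add — endpoints in different components.
3—6 (4): add — endpoints in different components.
2—7 (6): add — endpoints in different components.
4—6 (7): skip — 4 and 6 already connected.
0—7 (8): skip — 0 and 7 already connected.
1—6 (15): add — endpoints in different components.
2—3 (17): add — endpoints in different components.
MST edge set: {4—5, 0—2, 5—6, 3—6, 2—7, 1—6, 2—3}.
Of the listed edges, {2—3, 0—2} are in the MST → 2.

2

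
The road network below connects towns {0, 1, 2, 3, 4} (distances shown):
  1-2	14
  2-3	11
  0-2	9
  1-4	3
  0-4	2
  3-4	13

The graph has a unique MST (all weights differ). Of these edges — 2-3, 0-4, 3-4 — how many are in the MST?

2

Kruskal: consider edges lightest-first.
0-4 (2): add. Components now {0,4} {1} {2} {3}
1-4 (3): add. Components now {0,1,4} {2} {3}
0-2 (9): add. Components now {0,1,2,4} {3}
2-3 (11): add. Components now {0,1,2,3,4}
MST edge set: {0-4, 1-4, 0-2, 2-3}.
Of the listed edges, {2-3, 0-4} are in the MST → 2.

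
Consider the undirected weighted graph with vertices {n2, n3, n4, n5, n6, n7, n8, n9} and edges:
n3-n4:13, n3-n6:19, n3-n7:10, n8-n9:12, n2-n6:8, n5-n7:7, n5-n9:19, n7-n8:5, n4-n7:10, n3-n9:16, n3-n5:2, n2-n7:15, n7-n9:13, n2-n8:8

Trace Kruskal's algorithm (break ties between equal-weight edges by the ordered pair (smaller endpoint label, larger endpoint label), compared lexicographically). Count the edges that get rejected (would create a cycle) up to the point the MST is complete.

1

Sort edges by weight, then run Kruskal:
n3-n5 (2): add — endpoints in different components.
n7-n8 (5): add — endpoints in different components.
n5-n7 (7): add — endpoints in different components.
n2-n6 (8): add — endpoints in different components.
n2-n8 (8): add — endpoints in different components.
n3-n7 (10): skip — n7 and n3 already connected.
n4-n7 (10): add — endpoints in different components.
n8-n9 (12): add — endpoints in different components.
Edges rejected before the tree was complete: 1.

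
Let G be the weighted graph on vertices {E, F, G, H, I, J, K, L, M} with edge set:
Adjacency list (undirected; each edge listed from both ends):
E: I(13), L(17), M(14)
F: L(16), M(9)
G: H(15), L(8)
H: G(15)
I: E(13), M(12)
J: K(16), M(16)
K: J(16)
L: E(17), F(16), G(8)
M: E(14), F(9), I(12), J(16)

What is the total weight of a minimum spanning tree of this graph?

105

Sort edges by weight, then run Kruskal:
G–L (8): add — endpoints in different components.
F–M (9): add — endpoints in different components.
I–M (12): add — endpoints in different components.
E–I (13): add — endpoints in different components.
E–M (14): skip — E and M already connected.
G–H (15): add — endpoints in different components.
F–L (16): add — endpoints in different components.
J–K (16): add — endpoints in different components.
J–M (16): add — endpoints in different components.
MST edges: G–L, F–M, I–M, E–I, G–H, F–L, J–K, J–M; total weight 8+9+12+13+15+16+16+16 = 105.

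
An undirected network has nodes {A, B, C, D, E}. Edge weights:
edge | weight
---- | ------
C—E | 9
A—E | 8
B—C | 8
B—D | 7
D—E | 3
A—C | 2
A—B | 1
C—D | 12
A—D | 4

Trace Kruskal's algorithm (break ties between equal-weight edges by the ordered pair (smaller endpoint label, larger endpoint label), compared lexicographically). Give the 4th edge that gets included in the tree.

Kruskal's algorithm — process edges by increasing weight (ties by edge label):
A—B (1): add. Components now {A,B} {C} {D} {E}
A—C (2): add. Components now {A,B,C} {D} {E}
D—E (3): add. Components now {A,B,C} {D,E}
A—D (4): add. Components now {A,B,C,D,E}
The 4th edge added is A—D.

A-D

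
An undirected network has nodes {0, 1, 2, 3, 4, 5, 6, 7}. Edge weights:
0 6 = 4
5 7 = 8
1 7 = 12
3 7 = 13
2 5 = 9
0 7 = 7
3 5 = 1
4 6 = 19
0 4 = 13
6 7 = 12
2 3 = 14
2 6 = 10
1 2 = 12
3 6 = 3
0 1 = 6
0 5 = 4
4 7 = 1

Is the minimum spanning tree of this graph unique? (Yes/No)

No

Kruskal: consider edges lightest-first.
3 5 (1): add — endpoints in different components.
4 7 (1): add — endpoints in different components.
3 6 (3): add — endpoints in different components.
0 5 (4): add — endpoints in different components.
0 6 (4): skip — 0 and 6 already connected.
0 1 (6): add — endpoints in different components.
0 7 (7): add — endpoints in different components.
5 7 (8): skip — 5 and 7 already connected.
2 5 (9): add — endpoints in different components.
Non-tree edge 0 6 has weight 4, equal to the heaviest edge on its tree cycle — swapping gives another MST of the same weight. Not unique.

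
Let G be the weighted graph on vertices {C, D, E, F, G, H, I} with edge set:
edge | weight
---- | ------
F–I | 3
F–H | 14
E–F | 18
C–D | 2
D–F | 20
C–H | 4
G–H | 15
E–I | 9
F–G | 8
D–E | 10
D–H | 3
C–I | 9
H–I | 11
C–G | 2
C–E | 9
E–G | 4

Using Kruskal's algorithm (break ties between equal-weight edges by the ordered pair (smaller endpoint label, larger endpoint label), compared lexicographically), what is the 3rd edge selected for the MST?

Kruskal: consider edges lightest-first.
C–D (2): add. Components now {C,D} {E} {F} {G} {H} {I}
C–G (2): add. Components now {C,D,G} {E} {F} {H} {I}
D–H (3): add. Components now {C,D,G,H} {E} {F} {I}
F–I (3): add. Components now {C,D,G,H} {E} {F,I}
C–H (4): skip — C and H already connected.
E–G (4): add. Components now {C,D,E,G,H} {F,I}
F–G (8): add. Components now {C,D,E,F,G,H,I}
The 3rd edge added is D–H.

D-H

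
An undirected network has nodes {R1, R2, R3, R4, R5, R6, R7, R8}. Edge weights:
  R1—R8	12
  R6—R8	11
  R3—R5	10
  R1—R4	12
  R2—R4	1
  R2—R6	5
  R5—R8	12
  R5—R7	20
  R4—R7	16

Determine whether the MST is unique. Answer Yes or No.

Sort edges by weight, then run Kruskal:
R2—R4 (1): add — endpoints in different components.
R2—R6 (5): add — endpoints in different components.
R3—R5 (10): add — endpoints in different components.
R6—R8 (11): add — endpoints in different components.
R1—R4 (12): add — endpoints in different components.
R1—R8 (12): skip — R1 and R8 already connected.
R5—R8 (12): add — endpoints in different components.
R4—R7 (16): add — endpoints in different components.
Non-tree edge R1—R8 has weight 12, equal to the heaviest edge on its tree cycle — swapping gives another MST of the same weight. Not unique.

No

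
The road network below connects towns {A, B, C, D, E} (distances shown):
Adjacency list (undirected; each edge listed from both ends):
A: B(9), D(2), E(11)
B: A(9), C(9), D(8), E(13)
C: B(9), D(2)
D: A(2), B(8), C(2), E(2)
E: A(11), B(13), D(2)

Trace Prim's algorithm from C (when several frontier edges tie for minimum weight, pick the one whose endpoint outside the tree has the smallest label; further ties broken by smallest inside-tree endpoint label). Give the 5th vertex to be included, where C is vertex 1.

Prim, starting at C.
Step 1: frontier [C–D 2, B–C 9] → take C–D (2); add D.
Step 2: frontier [B–C 9, A–D 2, D–E 2, B–D 8] → take A–D (2); add A.
Step 3: frontier [A–B 9, A–E 11, B–C 9, D–E 2, B–D 8] → take D–E (2); add E.
Step 4: frontier [A–B 9, B–C 9, B–D 8, B–E 13] → take B–D (8); add B.
Vertex order: C, D, A, E, B. The 5th vertex is B.

B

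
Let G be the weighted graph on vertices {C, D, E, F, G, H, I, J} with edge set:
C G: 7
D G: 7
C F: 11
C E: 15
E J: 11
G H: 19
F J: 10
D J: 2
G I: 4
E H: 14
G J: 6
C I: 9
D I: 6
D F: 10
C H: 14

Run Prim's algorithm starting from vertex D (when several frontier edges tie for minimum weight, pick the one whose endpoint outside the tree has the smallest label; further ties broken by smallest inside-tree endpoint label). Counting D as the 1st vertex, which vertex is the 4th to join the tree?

Prim's algorithm from D:
Step 1: cheapest edge leaving the tree is D J (2); add J.
Step 2: cheapest edge leaving the tree is G J (6); add G.
Step 3: cheapest edge leaving the tree is G I (4); add I.
Step 4: cheapest edge leaving the tree is C G (7); add C.
Step 5: cheapest edge leaving the tree is D F (10); add F.
Step 6: cheapest edge leaving the tree is E J (11); add E.
Step 7: cheapest edge leaving the tree is C H (14); add H.
Vertex order: D, J, G, I, C, F, E, H. The 4th vertex is I.

I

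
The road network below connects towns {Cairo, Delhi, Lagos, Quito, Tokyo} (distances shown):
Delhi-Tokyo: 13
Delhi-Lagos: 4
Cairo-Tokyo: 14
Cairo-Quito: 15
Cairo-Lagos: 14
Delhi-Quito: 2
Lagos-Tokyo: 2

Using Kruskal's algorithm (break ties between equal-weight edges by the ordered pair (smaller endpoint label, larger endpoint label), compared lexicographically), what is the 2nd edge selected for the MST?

Lagos-Tokyo

Kruskal: consider edges lightest-first.
Delhi-Quito (2): add. Components now {Delhi,Quito} {Lagos} {Cairo} {Tokyo}
Lagos-Tokyo (2): add. Components now {Delhi,Quito} {Lagos,Tokyo} {Cairo}
Delhi-Lagos (4): add. Components now {Delhi,Lagos,Quito,Tokyo} {Cairo}
Delhi-Tokyo (13): skip — Delhi and Tokyo already connected.
Cairo-Lagos (14): add. Components now {Cairo,Delhi,Lagos,Quito,Tokyo}
The 2nd edge added is Lagos-Tokyo.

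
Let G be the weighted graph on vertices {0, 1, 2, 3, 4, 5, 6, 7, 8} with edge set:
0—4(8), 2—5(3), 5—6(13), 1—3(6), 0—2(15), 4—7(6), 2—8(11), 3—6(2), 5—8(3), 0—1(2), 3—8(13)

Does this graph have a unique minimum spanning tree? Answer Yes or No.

No

Kruskal: consider edges lightest-first.
0—1 (2): add — endpoints in different components.
3—6 (2): add — endpoints in different components.
2—5 (3): add — endpoints in different components.
5—8 (3): add — endpoints in different components.
1—3 (6): add — endpoints in different components.
4—7 (6): add — endpoints in different components.
0—4 (8): add — endpoints in different components.
2—8 (11): skip — 2 and 8 already connected.
3—8 (13): add — endpoints in different components.
Non-tree edge 5—6 has weight 13, equal to the heaviest edge on its tree cycle — swapping gives another MST of the same weight. Not unique.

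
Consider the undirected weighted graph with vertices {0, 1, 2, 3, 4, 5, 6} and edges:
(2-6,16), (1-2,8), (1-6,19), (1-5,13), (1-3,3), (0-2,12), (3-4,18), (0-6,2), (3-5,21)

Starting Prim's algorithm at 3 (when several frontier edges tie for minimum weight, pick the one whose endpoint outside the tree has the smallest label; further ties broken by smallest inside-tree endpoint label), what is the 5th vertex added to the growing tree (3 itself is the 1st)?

6

Prim, starting at 3.
Step 1: frontier [1-3 3, 3-4 18, 3-5 21] → take 1-3 (3); add 1.
Step 2: frontier [1-2 8, 1-5 13, 1-6 19, 3-4 18, 3-5 21] → take 1-2 (8); add 2.
Step 3: frontier [1-5 13, 1-6 19, 0-2 12, 2-6 16, 3-4 18, 3-5 21] → take 0-2 (12); add 0.
Step 4: frontier [0-6 2, 1-5 13, 1-6 19, 2-6 16, 3-4 18, 3-5 21] → take 0-6 (2); add 6.
Step 5: frontier [1-5 13, 3-4 18, 3-5 21] → take 1-5 (13); add 5.
Step 6: frontier [3-4 18] → take 3-4 (18); add 4.
Vertex order: 3, 1, 2, 0, 6, 5, 4. The 5th vertex is 6.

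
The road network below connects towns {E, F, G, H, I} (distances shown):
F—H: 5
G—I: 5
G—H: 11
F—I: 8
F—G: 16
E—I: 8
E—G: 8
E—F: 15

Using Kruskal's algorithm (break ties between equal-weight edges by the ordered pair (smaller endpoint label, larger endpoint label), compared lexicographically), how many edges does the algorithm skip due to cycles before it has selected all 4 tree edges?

Sort edges by weight, then run Kruskal:
F—H (5): add. Components now {E} {F,H} {G} {I}
G—I (5): add. Components now {E} {F,H} {G,I}
E—G (8): add. Components now {E,G,I} {F,H}
E—I (8): skip — E and I already connected.
F—I (8): add. Components now {E,F,G,H,I}
Edges rejected before the tree was complete: 1.

1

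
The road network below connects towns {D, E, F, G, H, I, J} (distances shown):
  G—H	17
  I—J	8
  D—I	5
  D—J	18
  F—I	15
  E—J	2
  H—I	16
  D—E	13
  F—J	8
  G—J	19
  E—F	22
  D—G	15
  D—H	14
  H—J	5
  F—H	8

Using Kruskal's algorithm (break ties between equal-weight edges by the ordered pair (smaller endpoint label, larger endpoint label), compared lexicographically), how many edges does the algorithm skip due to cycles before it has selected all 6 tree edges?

3

Kruskal's algorithm — process edges by increasing weight (ties by edge label):
E—J (2): add — endpoints in different components.
D—I (5): add — endpoints in different components.
H—J (5): add — endpoints in different components.
F—H (8): add — endpoints in different components.
F—J (8): skip — F and J already connected.
I—J (8): add — endpoints in different components.
D—E (13): skip — D and E already connected.
D—H (14): skip — D and H already connected.
D—G (15): add — endpoints in different components.
Edges rejected before the tree was complete: 3.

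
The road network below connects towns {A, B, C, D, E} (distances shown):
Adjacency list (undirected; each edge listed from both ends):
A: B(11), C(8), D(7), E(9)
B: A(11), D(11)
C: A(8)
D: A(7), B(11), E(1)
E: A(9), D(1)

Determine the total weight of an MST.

27

Kruskal's algorithm — process edges by increasing weight (ties by edge label):
D-E (1): add — endpoints in different components.
A-D (7): add — endpoints in different components.
A-C (8): add — endpoints in different components.
A-E (9): skip — A and E already connected.
A-B (11): add — endpoints in different components.
MST edges: D-E, A-D, A-C, A-B; total weight 1+7+8+11 = 27.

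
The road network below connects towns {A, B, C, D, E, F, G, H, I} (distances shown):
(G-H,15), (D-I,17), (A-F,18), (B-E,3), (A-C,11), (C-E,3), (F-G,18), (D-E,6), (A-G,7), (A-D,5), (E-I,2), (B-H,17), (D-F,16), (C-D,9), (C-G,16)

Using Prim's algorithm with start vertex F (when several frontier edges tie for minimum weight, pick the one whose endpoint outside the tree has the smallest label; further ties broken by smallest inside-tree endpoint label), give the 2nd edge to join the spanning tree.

Prim, starting at F.
Step 1: cheapest edge leaving the tree is D-F (16); add D.
Step 2: cheapest edge leaving the tree is A-D (5); add A.
Step 3: cheapest edge leaving the tree is D-E (6); add E.
Step 4: cheapest edge leaving the tree is E-I (2); add I.
Step 5: cheapest edge leaving the tree is B-E (3); add B.
Step 6: cheapest edge leaving the tree is C-E (3); add C.
Step 7: cheapest edge leaving the tree is A-G (7); add G.
Step 8: cheapest edge leaving the tree is G-H (15); add H.
The 2nd edge added is A-D.

A-D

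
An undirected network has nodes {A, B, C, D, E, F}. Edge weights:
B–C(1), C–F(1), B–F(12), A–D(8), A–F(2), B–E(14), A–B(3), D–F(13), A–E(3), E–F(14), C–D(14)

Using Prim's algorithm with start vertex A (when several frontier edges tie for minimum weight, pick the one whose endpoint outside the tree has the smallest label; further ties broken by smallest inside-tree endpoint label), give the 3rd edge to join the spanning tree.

B-C

Prim's algorithm from A:
Step 1: frontier [A–F 2, A–B 3, A–E 3, A–D 8] → take A–F (2); add F.
Step 2: frontier [A–B 3, A–E 3, A–D 8, C–F 1, B–F 12, D–F 13, E–F 14] → take C–F (1); add C.
Step 3: frontier [A–B 3, A–E 3, A–D 8, B–C 1, C–D 14, B–F 12, D–F 13, E–F 14] → take B–C (1); add B.
Step 4: frontier [A–E 3, A–D 8, B–E 14, C–D 14, D–F 13, E–F 14] → take A–E (3); add E.
Step 5: frontier [A–D 8, C–D 14, D–F 13] → take A–D (8); add D.
The 3rd edge added is B–C.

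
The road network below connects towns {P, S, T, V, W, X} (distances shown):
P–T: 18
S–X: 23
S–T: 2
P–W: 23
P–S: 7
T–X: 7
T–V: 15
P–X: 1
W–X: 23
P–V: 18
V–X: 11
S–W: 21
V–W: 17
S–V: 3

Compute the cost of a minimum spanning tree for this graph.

Prim's algorithm from V:
Step 1: cheapest edge leaving the tree is S–V (3); add S.
Step 2: cheapest edge leaving the tree is S–T (2); add T.
Step 3: cheapest edge leaving the tree is P–S (7); add P.
Step 4: cheapest edge leaving the tree is P–X (1); add X.
Step 5: cheapest edge leaving the tree is V–W (17); add W.
MST edges: S–V, S–T, P–S, P–X, V–W; total weight 3+2+7+1+17 = 30.

30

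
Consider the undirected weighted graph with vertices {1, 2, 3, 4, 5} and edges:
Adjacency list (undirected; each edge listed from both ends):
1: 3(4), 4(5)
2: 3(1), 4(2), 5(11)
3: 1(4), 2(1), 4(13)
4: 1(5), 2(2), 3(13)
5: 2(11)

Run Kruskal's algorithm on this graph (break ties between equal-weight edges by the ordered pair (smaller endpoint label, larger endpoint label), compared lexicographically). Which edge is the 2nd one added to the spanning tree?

Sort edges by weight, then run Kruskal:
2-3 (1): add. Components now {1} {2,3} {4} {5}
2-4 (2): add. Components now {1} {2,3,4} {5}
1-3 (4): add. Components now {1,2,3,4} {5}
1-4 (5): skip — 1 and 4 already connected.
2-5 (11): add. Components now {1,2,3,4,5}
The 2nd edge added is 2-4.

2-4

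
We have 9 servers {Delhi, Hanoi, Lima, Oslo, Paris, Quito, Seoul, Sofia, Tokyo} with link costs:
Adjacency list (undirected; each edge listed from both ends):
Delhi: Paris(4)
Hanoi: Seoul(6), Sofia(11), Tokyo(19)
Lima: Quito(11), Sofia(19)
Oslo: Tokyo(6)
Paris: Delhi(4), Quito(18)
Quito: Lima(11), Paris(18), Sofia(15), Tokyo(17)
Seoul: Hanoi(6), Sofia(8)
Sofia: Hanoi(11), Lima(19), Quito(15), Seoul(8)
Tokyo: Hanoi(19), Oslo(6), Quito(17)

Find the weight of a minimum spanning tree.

85

Prim, starting at Oslo.
Step 1: frontier [Oslo Tokyo 6] → take Oslo Tokyo (6); add Tokyo.
Step 2: frontier [Quito Tokyo 17, Hanoi Tokyo 19] → take Quito Tokyo (17); add Quito.
Step 3: frontier [Lima Quito 11, Quito Sofia 15, Paris Quito 18, Hanoi Tokyo 19] → take Lima Quito (11); add Lima.
Step 4: frontier [Lima Sofia 19, Quito Sofia 15, Paris Quito 18, Hanoi Tokyo 19] → take Quito Sofia (15); add Sofia.
Step 5: frontier [Paris Quito 18, Seoul Sofia 8, Hanoi Sofia 11, Hanoi Tokyo 19] → take Seoul Sofia (8); add Seoul.
Step 6: frontier [Paris Quito 18, Hanoi Seoul 6, Hanoi Sofia 11, Hanoi Tokyo 19] → take Hanoi Seoul (6); add Hanoi.
Step 7: frontier [Paris Quito 18] → take Paris Quito (18); add Paris.
Step 8: frontier [Delhi Paris 4] → take Delhi Paris (4); add Delhi.
MST edges: Oslo Tokyo, Quito Tokyo, Lima Quito, Quito Sofia, Seoul Sofia, Hanoi Seoul, Paris Quito, Delhi Paris; total weight 6+17+11+15+8+6+18+4 = 85.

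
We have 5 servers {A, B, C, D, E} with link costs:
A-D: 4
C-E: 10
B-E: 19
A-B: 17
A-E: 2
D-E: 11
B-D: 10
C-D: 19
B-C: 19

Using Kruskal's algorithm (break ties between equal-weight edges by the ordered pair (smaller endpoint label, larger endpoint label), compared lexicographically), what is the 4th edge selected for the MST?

Kruskal's algorithm — process edges by increasing weight (ties by edge label):
A-E (2): add — endpoints in different components.
A-D (4): add — endpoints in different components.
B-D (10): add — endpoints in different components.
C-E (10): add — endpoints in different components.
The 4th edge added is C-E.

C-E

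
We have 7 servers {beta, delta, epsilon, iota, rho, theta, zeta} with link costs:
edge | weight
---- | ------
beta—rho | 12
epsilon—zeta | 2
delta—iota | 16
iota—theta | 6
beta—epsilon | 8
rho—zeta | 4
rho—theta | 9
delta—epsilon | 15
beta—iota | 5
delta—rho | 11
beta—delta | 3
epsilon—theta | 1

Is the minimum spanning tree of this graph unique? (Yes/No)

Sort edges by weight, then run Kruskal:
epsilon—theta (1): add. Components now {iota} {beta} {rho} {zeta} {epsilon,theta} {delta}
epsilon—zeta (2): add. Components now {iota} {beta} {rho} {epsilon,theta,zeta} {delta}
beta—delta (3): add. Components now {iota} {beta,delta} {rho} {epsilon,theta,zeta}
rho—zeta (4): add. Components now {iota} {beta,delta} {epsilon,rho,theta,zeta}
beta—iota (5): add. Components now {beta,delta,iota} {epsilon,rho,theta,zeta}
iota—theta (6): add. Components now {beta,delta,epsilon,iota,rho,theta,zeta}
Every non-tree edge has weight strictly greater than the heaviest edge on the tree path between its endpoints, so the MST is unique.

Yes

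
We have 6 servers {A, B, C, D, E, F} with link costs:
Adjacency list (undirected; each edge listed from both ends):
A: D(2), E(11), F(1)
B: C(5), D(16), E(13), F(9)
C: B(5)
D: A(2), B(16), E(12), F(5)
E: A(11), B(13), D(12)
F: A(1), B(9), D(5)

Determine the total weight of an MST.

Prim's algorithm from E:
Step 1: cheapest edge leaving the tree is A E (11); add A.
Step 2: cheapest edge leaving the tree is A F (1); add F.
Step 3: cheapest edge leaving the tree is A D (2); add D.
Step 4: cheapest edge leaving the tree is B F (9); add B.
Step 5: cheapest edge leaving the tree is B C (5); add C.
MST edges: A E, A F, A D, B F, B C; total weight 11+1+2+9+5 = 28.

28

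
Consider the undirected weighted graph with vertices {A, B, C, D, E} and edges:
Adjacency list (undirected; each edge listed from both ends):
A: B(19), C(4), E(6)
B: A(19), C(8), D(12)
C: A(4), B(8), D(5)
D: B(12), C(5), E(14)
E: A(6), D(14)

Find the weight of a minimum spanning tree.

23

Sort edges by weight, then run Kruskal:
A–C (4): add. Components now {A,C} {B} {D} {E}
C–D (5): add. Components now {A,C,D} {B} {E}
A–E (6): add. Components now {A,C,D,E} {B}
B–C (8): add. Components now {A,B,C,D,E}
MST edges: A–C, C–D, A–E, B–C; total weight 4+5+6+8 = 23.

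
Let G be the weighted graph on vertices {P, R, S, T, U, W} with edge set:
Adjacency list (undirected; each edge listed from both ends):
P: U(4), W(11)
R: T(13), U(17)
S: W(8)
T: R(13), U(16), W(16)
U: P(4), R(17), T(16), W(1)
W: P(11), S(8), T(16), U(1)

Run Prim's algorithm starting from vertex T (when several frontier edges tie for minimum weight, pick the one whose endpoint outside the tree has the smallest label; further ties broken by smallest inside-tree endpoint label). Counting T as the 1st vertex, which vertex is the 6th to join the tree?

S

Grow the tree from T using Prim:
Step 1: cheapest edge leaving the tree is R-T (13); add R.
Step 2: cheapest edge leaving the tree is T-U (16); add U.
Step 3: cheapest edge leaving the tree is U-W (1); add W.
Step 4: cheapest edge leaving the tree is P-U (4); add P.
Step 5: cheapest edge leaving the tree is S-W (8); add S.
Vertex order: T, R, U, W, P, S. The 6th vertex is S.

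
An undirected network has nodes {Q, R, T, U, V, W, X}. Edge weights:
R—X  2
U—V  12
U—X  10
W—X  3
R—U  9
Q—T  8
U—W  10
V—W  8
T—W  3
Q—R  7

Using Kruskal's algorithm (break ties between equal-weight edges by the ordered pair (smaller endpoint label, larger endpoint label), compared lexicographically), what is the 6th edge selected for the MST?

Kruskal: consider edges lightest-first.
R—X (2): add. Components now {R,X} {Q} {T} {U} {W} {V}
T—W (3): add. Components now {R,X} {Q} {T,W} {U} {V}
W—X (3): add. Components now {R,T,W,X} {Q} {U} {V}
Q—R (7): add. Components now {Q,R,T,W,X} {U} {V}
Q—T (8): skip — Q and T already connected.
V—W (8): add. Components now {Q,R,T,V,W,X} {U}
R—U (9): add. Components now {Q,R,T,U,V,W,X}
The 6th edge added is R—U.

R-U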